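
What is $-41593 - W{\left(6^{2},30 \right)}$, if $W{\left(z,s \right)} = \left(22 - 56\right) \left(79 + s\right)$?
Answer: $-37887$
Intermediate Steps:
$W{\left(z,s \right)} = -2686 - 34 s$ ($W{\left(z,s \right)} = - 34 \left(79 + s\right) = -2686 - 34 s$)
$-41593 - W{\left(6^{2},30 \right)} = -41593 - \left(-2686 - 1020\right) = -41593 - -3706 = -41593 + 3706 = -37887$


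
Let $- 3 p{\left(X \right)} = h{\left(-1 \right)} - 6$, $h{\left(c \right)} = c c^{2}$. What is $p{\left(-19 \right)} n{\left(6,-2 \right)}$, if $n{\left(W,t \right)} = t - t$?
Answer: $0$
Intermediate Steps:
$h{\left(c \right)} = c^{3}$
$p{\left(X \right)} = \frac{7}{3}$ ($p{\left(X \right)} = - \frac{\left(-1\right)^{3} - 6}{3} = - \frac{-1 - 6}{3} = \left(- \frac{1}{3}\right) \left(-7\right) = \frac{7}{3}$)
$n{\left(W,t \right)} = 0$
$p{\left(-19 \right)} n{\left(6,-2 \right)} = \frac{7}{3} \cdot 0 = 0$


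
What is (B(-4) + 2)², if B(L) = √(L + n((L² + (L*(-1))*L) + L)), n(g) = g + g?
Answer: -8 + 8*I*√3 ≈ -8.0 + 13.856*I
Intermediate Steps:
n(g) = 2*g
B(L) = √3*√L (B(L) = √(L + 2*((L² + (L*(-1))*L) + L)) = √(L + 2*((L² + (-L)*L) + L)) = √(L + 2*((L² - L²) + L)) = √(L + 2*(0 + L)) = √(L + 2*L) = √(3*L) = √3*√L)
(B(-4) + 2)² = (√3*√(-4) + 2)² = (√3*(2*I) + 2)² = (2*I*√3 + 2)² = (2 + 2*I*√3)²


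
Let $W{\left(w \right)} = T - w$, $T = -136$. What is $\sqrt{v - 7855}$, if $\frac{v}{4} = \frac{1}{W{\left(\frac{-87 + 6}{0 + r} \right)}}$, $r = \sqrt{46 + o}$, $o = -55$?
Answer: $\frac{\sqrt{-116128934711 + 83052 i}}{3845} \approx 3.1692 \cdot 10^{-5} + 88.629 i$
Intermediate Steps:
$r = 3 i$ ($r = \sqrt{46 - 55} = \sqrt{-9} = 3 i \approx 3.0 i$)
$W{\left(w \right)} = -136 - w$
$v = \frac{4 \left(-136 + 27 i\right)}{19225}$ ($v = \frac{4}{-136 - \frac{-87 + 6}{0 + 3 i}} = \frac{4}{-136 - - \frac{81}{3 i}} = \frac{4}{-136 - - 81 \left(- \frac{i}{3}\right)} = \frac{4}{-136 - 27 i} = 4 \frac{-136 + 27 i}{19225} = \frac{4 \left(-136 + 27 i\right)}{19225} \approx -0.028297 + 0.0056177 i$)
$\sqrt{v - 7855} = \sqrt{\left(- \frac{544}{19225} + \frac{108 i}{19225}\right) - 7855} = \sqrt{- \frac{151012919}{19225} + \frac{108 i}{19225}}$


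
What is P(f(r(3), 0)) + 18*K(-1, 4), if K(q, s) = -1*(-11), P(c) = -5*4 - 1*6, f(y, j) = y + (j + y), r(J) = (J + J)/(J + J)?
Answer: 172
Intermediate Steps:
r(J) = 1 (r(J) = (2*J)/((2*J)) = (2*J)*(1/(2*J)) = 1)
f(y, j) = j + 2*y
P(c) = -26 (P(c) = -20 - 6 = -26)
K(q, s) = 11
P(f(r(3), 0)) + 18*K(-1, 4) = -26 + 18*11 = -26 + 198 = 172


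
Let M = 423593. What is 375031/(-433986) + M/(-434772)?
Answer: -57814401605/31447493532 ≈ -1.8384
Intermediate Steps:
375031/(-433986) + M/(-434772) = 375031/(-433986) + 423593/(-434772) = 375031*(-1/433986) + 423593*(-1/434772) = -375031/433986 - 423593/434772 = -57814401605/31447493532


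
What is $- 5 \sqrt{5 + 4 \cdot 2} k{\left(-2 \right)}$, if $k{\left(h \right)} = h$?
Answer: $10 \sqrt{13} \approx 36.056$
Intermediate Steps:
$- 5 \sqrt{5 + 4 \cdot 2} k{\left(-2 \right)} = - 5 \sqrt{5 + 4 \cdot 2} \left(-2\right) = - 5 \sqrt{5 + 8} \left(-2\right) = - 5 \sqrt{13} \left(-2\right) = 10 \sqrt{13}$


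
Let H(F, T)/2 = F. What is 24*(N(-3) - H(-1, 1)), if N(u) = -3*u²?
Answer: -600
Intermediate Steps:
H(F, T) = 2*F
24*(N(-3) - H(-1, 1)) = 24*(-3*(-3)² - 2*(-1)) = 24*(-3*9 - 1*(-2)) = 24*(-27 + 2) = 24*(-25) = -600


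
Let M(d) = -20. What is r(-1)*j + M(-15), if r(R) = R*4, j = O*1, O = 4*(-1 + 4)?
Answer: -68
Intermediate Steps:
O = 12 (O = 4*3 = 12)
j = 12 (j = 12*1 = 12)
r(R) = 4*R
r(-1)*j + M(-15) = (4*(-1))*12 - 20 = -4*12 - 20 = -48 - 20 = -68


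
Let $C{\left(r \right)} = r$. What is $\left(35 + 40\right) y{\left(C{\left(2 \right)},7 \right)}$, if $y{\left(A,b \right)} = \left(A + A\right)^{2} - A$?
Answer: $1050$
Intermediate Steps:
$y{\left(A,b \right)} = - A + 4 A^{2}$ ($y{\left(A,b \right)} = \left(2 A\right)^{2} - A = 4 A^{2} - A = - A + 4 A^{2}$)
$\left(35 + 40\right) y{\left(C{\left(2 \right)},7 \right)} = \left(35 + 40\right) 2 \left(-1 + 4 \cdot 2\right) = 75 \cdot 2 \left(-1 + 8\right) = 75 \cdot 2 \cdot 7 = 75 \cdot 14 = 1050$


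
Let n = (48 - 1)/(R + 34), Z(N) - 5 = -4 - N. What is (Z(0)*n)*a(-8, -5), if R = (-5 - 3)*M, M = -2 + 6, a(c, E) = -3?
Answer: -141/2 ≈ -70.500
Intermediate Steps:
M = 4
Z(N) = 1 - N (Z(N) = 5 + (-4 - N) = 1 - N)
R = -32 (R = (-5 - 3)*4 = -8*4 = -32)
n = 47/2 (n = (48 - 1)/(-32 + 34) = 47/2 ≈ 23.500)
(Z(0)*n)*a(-8, -5) = ((1 - 1*0)*(47/2))*(-3) = ((1 + 0)*(47/2))*(-3) = (1*(47/2))*(-3) = (47/2)*(-3) = -141/2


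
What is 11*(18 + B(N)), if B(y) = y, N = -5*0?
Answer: 198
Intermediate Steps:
N = 0
11*(18 + B(N)) = 11*(18 + 0) = 11*18 = 198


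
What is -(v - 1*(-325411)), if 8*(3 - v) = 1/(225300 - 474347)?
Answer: -648347043665/1992376 ≈ -3.2541e+5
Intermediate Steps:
v = 5977129/1992376 (v = 3 - 1/(8*(225300 - 474347)) = 3 - 1/8/(-249047) = 3 - 1/8*(-1/249047) = 3 + 1/1992376 = 5977129/1992376 ≈ 3.0000)
-(v - 1*(-325411)) = -(5977129/1992376 - 1*(-325411)) = -(5977129/1992376 + 325411) = -1*648347043665/1992376 = -648347043665/1992376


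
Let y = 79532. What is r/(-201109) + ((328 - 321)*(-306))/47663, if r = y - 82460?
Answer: -41602602/1369351181 ≈ -0.030381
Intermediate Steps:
r = -2928 (r = 79532 - 82460 = -2928)
r/(-201109) + ((328 - 321)*(-306))/47663 = -2928/(-201109) + ((328 - 321)*(-306))/47663 = -2928*(-1/201109) + (7*(-306))*(1/47663) = 2928/201109 - 2142*1/47663 = 2928/201109 - 306/6809 = -41602602/1369351181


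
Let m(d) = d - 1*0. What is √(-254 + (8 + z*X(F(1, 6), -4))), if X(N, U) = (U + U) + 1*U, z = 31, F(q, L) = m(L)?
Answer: I*√618 ≈ 24.86*I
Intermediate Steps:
m(d) = d (m(d) = d + 0 = d)
F(q, L) = L
X(N, U) = 3*U (X(N, U) = 2*U + U = 3*U)
√(-254 + (8 + z*X(F(1, 6), -4))) = √(-254 + (8 + 31*(3*(-4)))) = √(-254 + (8 + 31*(-12))) = √(-254 + (8 - 372)) = √(-254 - 364) = √(-618) = I*√618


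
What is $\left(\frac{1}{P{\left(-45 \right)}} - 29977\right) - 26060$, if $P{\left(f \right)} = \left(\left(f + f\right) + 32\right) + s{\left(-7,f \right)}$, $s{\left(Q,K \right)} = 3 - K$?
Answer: $- \frac{560371}{10} \approx -56037.0$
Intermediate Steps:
$P{\left(f \right)} = 35 + f$ ($P{\left(f \right)} = \left(\left(f + f\right) + 32\right) - \left(-3 + f\right) = \left(2 f + 32\right) - \left(-3 + f\right) = \left(32 + 2 f\right) - \left(-3 + f\right) = 35 + f$)
$\left(\frac{1}{P{\left(-45 \right)}} - 29977\right) - 26060 = \left(\frac{1}{35 - 45} - 29977\right) - 26060 = \left(\frac{1}{-10} - 29977\right) - 26060 = \left(- \frac{1}{10} - 29977\right) - 26060 = - \frac{299771}{10} - 26060 = - \frac{560371}{10}$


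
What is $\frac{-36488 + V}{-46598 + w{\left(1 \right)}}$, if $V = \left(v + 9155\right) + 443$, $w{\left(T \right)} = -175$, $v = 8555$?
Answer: $\frac{18335}{46773} \approx 0.392$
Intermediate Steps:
$V = 18153$ ($V = \left(8555 + 9155\right) + 443 = 17710 + 443 = 18153$)
$\frac{-36488 + V}{-46598 + w{\left(1 \right)}} = \frac{-36488 + 18153}{-46598 - 175} = - \frac{18335}{-46773} = \left(-18335\right) \left(- \frac{1}{46773}\right) = \frac{18335}{46773}$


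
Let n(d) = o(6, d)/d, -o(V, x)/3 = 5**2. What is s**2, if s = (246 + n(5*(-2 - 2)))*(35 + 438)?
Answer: 223281765729/16 ≈ 1.3955e+10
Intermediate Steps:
o(V, x) = -75 (o(V, x) = -3*5**2 = -3*25 = -75)
n(d) = -75/d
s = 472527/4 (s = (246 - 75*1/(5*(-2 - 2)))*(35 + 438) = (246 - 75/(5*(-4)))*473 = (246 - 75/(-20))*473 = (246 - 75*(-1/20))*473 = (246 + 15/4)*473 = (999/4)*473 = 472527/4 ≈ 1.1813e+5)
s**2 = (472527/4)**2 = 223281765729/16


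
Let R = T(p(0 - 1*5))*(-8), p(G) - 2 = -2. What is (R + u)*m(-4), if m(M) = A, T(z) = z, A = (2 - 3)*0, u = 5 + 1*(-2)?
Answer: 0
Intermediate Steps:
p(G) = 0 (p(G) = 2 - 2 = 0)
u = 3 (u = 5 - 2 = 3)
A = 0 (A = -1*0 = 0)
m(M) = 0
R = 0 (R = 0*(-8) = 0)
(R + u)*m(-4) = (0 + 3)*0 = 3*0 = 0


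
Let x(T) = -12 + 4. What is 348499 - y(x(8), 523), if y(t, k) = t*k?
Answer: 352683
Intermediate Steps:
x(T) = -8
y(t, k) = k*t
348499 - y(x(8), 523) = 348499 - 523*(-8) = 348499 - 1*(-4184) = 348499 + 4184 = 352683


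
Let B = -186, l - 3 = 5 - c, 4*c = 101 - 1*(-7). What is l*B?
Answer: 3534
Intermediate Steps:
c = 27 (c = (101 - 1*(-7))/4 = (101 + 7)/4 = (1/4)*108 = 27)
l = -19 (l = 3 + (5 - 1*27) = 3 + (5 - 27) = 3 - 22 = -19)
l*B = -19*(-186) = 3534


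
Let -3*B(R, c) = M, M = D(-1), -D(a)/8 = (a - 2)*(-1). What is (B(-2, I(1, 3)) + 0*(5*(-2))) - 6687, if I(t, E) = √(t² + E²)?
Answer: -6679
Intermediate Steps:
D(a) = -16 + 8*a (D(a) = -8*(a - 2)*(-1) = -8*(-2 + a)*(-1) = -8*(2 - a) = -16 + 8*a)
M = -24 (M = -16 + 8*(-1) = -16 - 8 = -24)
I(t, E) = √(E² + t²)
B(R, c) = 8 (B(R, c) = -⅓*(-24) = 8)
(B(-2, I(1, 3)) + 0*(5*(-2))) - 6687 = (8 + 0*(5*(-2))) - 6687 = (8 + 0*(-10)) - 6687 = (8 + 0) - 6687 = 8 - 6687 = -6679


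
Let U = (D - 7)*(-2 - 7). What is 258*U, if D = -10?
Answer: 39474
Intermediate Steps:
U = 153 (U = (-10 - 7)*(-2 - 7) = -17*(-9) = 153)
258*U = 258*153 = 39474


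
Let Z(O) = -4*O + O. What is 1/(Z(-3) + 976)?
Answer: 1/985 ≈ 0.0010152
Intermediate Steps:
Z(O) = -3*O
1/(Z(-3) + 976) = 1/(-3*(-3) + 976) = 1/(9 + 976) = 1/985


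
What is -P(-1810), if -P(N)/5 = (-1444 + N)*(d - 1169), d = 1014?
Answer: 2521850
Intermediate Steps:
P(N) = -1119100 + 775*N (P(N) = -5*(-1444 + N)*(1014 - 1169) = -5*(-1444 + N)*(-155) = -5*(223820 - 155*N) = -1119100 + 775*N)
-P(-1810) = -(-1119100 + 775*(-1810)) = -(-1119100 - 1402750) = -1*(-2521850) = 2521850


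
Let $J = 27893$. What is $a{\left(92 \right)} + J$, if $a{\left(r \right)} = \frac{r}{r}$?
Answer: $27894$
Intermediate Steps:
$a{\left(r \right)} = 1$
$a{\left(92 \right)} + J = 1 + 27893 = 27894$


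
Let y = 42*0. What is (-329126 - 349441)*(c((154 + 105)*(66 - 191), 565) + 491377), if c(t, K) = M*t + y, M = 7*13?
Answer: 1665710986116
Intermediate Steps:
y = 0
M = 91
c(t, K) = 91*t (c(t, K) = 91*t + 0 = 91*t)
(-329126 - 349441)*(c((154 + 105)*(66 - 191), 565) + 491377) = (-329126 - 349441)*(91*((154 + 105)*(66 - 191)) + 491377) = -678567*(91*(259*(-125)) + 491377) = -678567*(91*(-32375) + 491377) = -678567*(-2946125 + 491377) = -678567*(-2454748) = 1665710986116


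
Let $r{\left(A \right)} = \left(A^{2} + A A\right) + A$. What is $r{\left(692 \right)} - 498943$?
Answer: $459477$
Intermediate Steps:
$r{\left(A \right)} = A + 2 A^{2}$ ($r{\left(A \right)} = \left(A^{2} + A^{2}\right) + A = 2 A^{2} + A = A + 2 A^{2}$)
$r{\left(692 \right)} - 498943 = 692 \left(1 + 2 \cdot 692\right) - 498943 = 692 \left(1 + 1384\right) - 498943 = 692 \cdot 1385 - 498943 = 958420 - 498943 = 459477$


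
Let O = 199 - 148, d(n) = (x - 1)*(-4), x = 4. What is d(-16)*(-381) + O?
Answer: 4623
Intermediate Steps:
d(n) = -12 (d(n) = (4 - 1)*(-4) = 3*(-4) = -12)
O = 51
d(-16)*(-381) + O = -12*(-381) + 51 = 4572 + 51 = 4623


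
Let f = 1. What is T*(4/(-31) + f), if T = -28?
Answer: -756/31 ≈ -24.387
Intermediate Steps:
T*(4/(-31) + f) = -28*(4/(-31) + 1) = -28*(4*(-1/31) + 1) = -28*(-4/31 + 1) = -28*27/31 = -756/31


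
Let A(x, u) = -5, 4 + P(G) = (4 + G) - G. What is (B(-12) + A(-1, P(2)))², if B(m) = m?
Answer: 289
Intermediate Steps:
P(G) = 0 (P(G) = -4 + ((4 + G) - G) = -4 + 4 = 0)
(B(-12) + A(-1, P(2)))² = (-12 - 5)² = (-17)² = 289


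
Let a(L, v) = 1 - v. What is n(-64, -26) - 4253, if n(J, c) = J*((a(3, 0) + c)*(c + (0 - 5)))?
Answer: -53853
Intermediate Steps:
n(J, c) = J*(1 + c)*(-5 + c) (n(J, c) = J*(((1 - 1*0) + c)*(c + (0 - 5))) = J*(((1 + 0) + c)*(c - 5)) = J*((1 + c)*(-5 + c)) = J*(1 + c)*(-5 + c))
n(-64, -26) - 4253 = -64*(-5 + (-26)² - 4*(-26)) - 4253 = -64*(-5 + 676 + 104) - 4253 = -64*775 - 4253 = -49600 - 4253 = -53853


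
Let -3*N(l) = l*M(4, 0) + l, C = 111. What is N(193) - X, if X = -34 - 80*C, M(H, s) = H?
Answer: 25777/3 ≈ 8592.3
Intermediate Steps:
X = -8914 (X = -34 - 80*111 = -34 - 8880 = -8914)
N(l) = -5*l/3 (N(l) = -(l*4 + l)/3 = -(4*l + l)/3 = -5*l/3)
N(193) - X = -5/3*193 - 1*(-8914) = -965/3 + 8914 = 25777/3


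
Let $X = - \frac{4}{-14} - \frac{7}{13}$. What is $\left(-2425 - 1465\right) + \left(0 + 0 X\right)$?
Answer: $-3890$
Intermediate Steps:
$X = - \frac{23}{91}$ ($X = \left(-4\right) \left(- \frac{1}{14}\right) - \frac{7}{13} = \frac{2}{7} - \frac{7}{13} = - \frac{23}{91} \approx -0.25275$)
$\left(-2425 - 1465\right) + \left(0 + 0 X\right) = \left(-2425 - 1465\right) + \left(0 + 0 \left(- \frac{23}{91}\right)\right) = -3890 + \left(0 + 0\right) = -3890 + 0 = -3890$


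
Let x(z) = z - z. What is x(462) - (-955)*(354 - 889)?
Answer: -510925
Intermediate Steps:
x(z) = 0
x(462) - (-955)*(354 - 889) = 0 - (-955)*(354 - 889) = 0 - (-955)*(-535) = 0 - 1*510925 = 0 - 510925 = -510925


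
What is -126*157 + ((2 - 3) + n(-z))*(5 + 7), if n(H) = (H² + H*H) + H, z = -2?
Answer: -19674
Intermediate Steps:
n(H) = H + 2*H² (n(H) = (H² + H²) + H = 2*H² + H = H + 2*H²)
-126*157 + ((2 - 3) + n(-z))*(5 + 7) = -126*157 + ((2 - 3) + (-1*(-2))*(1 + 2*(-1*(-2))))*(5 + 7) = -19782 + (-1 + 2*(1 + 2*2))*12 = -19782 + (-1 + 2*(1 + 4))*12 = -19782 + (-1 + 2*5)*12 = -19782 + (-1 + 10)*12 = -19782 + 9*12 = -19782 + 108 = -19674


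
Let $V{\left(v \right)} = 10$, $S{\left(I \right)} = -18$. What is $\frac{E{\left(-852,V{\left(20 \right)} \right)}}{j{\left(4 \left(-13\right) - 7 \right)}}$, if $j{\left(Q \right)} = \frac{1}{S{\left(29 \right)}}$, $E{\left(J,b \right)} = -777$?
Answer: $13986$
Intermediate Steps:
$j{\left(Q \right)} = - \frac{1}{18}$ ($j{\left(Q \right)} = \frac{1}{-18} = - \frac{1}{18}$)
$\frac{E{\left(-852,V{\left(20 \right)} \right)}}{j{\left(4 \left(-13\right) - 7 \right)}} = - \frac{777}{- \frac{1}{18}} = \left(-777\right) \left(-18\right) = 13986$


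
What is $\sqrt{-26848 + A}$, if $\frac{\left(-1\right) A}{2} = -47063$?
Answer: $\sqrt{67278} \approx 259.38$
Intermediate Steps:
$A = 94126$ ($A = \left(-2\right) \left(-47063\right) = 94126$)
$\sqrt{-26848 + A} = \sqrt{-26848 + 94126} = \sqrt{67278}$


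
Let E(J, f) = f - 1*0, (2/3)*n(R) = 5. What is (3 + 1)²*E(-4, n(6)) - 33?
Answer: 87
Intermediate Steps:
n(R) = 15/2 (n(R) = (3/2)*5 = 15/2)
E(J, f) = f (E(J, f) = f + 0 = f)
(3 + 1)²*E(-4, n(6)) - 33 = (3 + 1)²*(15/2) - 33 = 4²*(15/2) - 33 = 16*(15/2) - 33 = 120 - 33 = 87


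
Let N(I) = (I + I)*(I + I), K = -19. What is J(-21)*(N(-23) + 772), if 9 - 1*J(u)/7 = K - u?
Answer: 141512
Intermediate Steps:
N(I) = 4*I**2 (N(I) = (2*I)*(2*I) = 4*I**2)
J(u) = 196 + 7*u (J(u) = 63 - 7*(-19 - u) = 63 + (133 + 7*u) = 196 + 7*u)
J(-21)*(N(-23) + 772) = (196 + 7*(-21))*(4*(-23)**2 + 772) = (196 - 147)*(4*529 + 772) = 49*(2116 + 772) = 49*2888 = 141512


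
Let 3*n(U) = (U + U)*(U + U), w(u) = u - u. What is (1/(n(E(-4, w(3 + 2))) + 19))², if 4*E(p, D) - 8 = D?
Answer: 9/5329 ≈ 0.0016889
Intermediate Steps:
w(u) = 0
E(p, D) = 2 + D/4
n(U) = 4*U²/3 (n(U) = ((U + U)*(U + U))/3 = ((2*U)*(2*U))/3 = (4*U²)/3 = 4*U²/3)
(1/(n(E(-4, w(3 + 2))) + 19))² = (1/(4*(2 + (¼)*0)²/3 + 19))² = (1/(4*(2 + 0)²/3 + 19))² = (1/((4/3)*2² + 19))² = (1/((4/3)*4 + 19))² = (1/(16/3 + 19))² = (1/(73/3))² = (3/73)² = 9/5329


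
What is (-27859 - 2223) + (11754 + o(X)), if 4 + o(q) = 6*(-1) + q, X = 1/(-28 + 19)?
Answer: -165043/9 ≈ -18338.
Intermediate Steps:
X = -⅑ (X = 1/(-9) = -⅑ ≈ -0.11111)
o(q) = -10 + q (o(q) = -4 + (6*(-1) + q) = -4 + (-6 + q) = -10 + q)
(-27859 - 2223) + (11754 + o(X)) = (-27859 - 2223) + (11754 + (-10 - ⅑)) = -30082 + (11754 - 91/9) = -30082 + 105695/9 = -165043/9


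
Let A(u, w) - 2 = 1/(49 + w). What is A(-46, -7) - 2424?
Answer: -101723/42 ≈ -2422.0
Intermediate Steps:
A(u, w) = 2 + 1/(49 + w)
A(-46, -7) - 2424 = (99 + 2*(-7))/(49 - 7) - 2424 = (99 - 14)/42 - 2424 = (1/42)*85 - 2424 = 85/42 - 2424 = -101723/42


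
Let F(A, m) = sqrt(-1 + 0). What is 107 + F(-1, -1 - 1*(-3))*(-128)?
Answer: 107 - 128*I ≈ 107.0 - 128.0*I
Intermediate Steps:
F(A, m) = I (F(A, m) = sqrt(-1) = I)
107 + F(-1, -1 - 1*(-3))*(-128) = 107 + I*(-128) = 107 - 128*I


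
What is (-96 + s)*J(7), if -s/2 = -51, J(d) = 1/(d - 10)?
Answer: -2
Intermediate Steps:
J(d) = 1/(-10 + d)
s = 102 (s = -2*(-51) = 102)
(-96 + s)*J(7) = (-96 + 102)/(-10 + 7) = 6/(-3) = 6*(-⅓) = -2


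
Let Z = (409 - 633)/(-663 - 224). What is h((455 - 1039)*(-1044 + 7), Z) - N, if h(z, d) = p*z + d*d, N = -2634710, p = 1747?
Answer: 834472288366510/786769 ≈ 1.0606e+9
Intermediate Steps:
Z = 224/887 (Z = -224/(-887) = -224*(-1/887) = 224/887 ≈ 0.25254)
h(z, d) = d² + 1747*z (h(z, d) = 1747*z + d*d = 1747*z + d² = d² + 1747*z)
h((455 - 1039)*(-1044 + 7), Z) - N = ((224/887)² + 1747*((455 - 1039)*(-1044 + 7))) - 1*(-2634710) = (50176/786769 + 1747*(-584*(-1037))) + 2634710 = (50176/786769 + 1747*605608) + 2634710 = (50176/786769 + 1057997176) + 2634710 = 832399380214520/786769 + 2634710 = 834472288366510/786769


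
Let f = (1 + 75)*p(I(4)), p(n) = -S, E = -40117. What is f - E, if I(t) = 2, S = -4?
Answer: 40421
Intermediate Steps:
p(n) = 4 (p(n) = -1*(-4) = 4)
f = 304 (f = (1 + 75)*4 = 76*4 = 304)
f - E = 304 - 1*(-40117) = 304 + 40117 = 40421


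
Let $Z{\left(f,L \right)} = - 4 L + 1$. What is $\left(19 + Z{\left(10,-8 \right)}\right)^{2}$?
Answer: $2704$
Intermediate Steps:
$Z{\left(f,L \right)} = 1 - 4 L$
$\left(19 + Z{\left(10,-8 \right)}\right)^{2} = \left(19 + \left(1 - -32\right)\right)^{2} = \left(19 + \left(1 + 32\right)\right)^{2} = \left(19 + 33\right)^{2} = 52^{2} = 2704$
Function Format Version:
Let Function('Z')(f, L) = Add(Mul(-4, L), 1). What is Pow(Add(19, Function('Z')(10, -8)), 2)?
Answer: 2704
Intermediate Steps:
Function('Z')(f, L) = Add(1, Mul(-4, L))
Pow(Add(19, Function('Z')(10, -8)), 2) = Pow(Add(19, Add(1, Mul(-4, -8))), 2) = Pow(Add(19, Add(1, 32)), 2) = Pow(Add(19, 33), 2) = Pow(52, 2) = 2704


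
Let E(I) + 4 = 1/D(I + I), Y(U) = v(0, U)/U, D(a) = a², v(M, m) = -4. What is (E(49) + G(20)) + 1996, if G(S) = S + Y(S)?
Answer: 96606641/48020 ≈ 2011.8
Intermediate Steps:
Y(U) = -4/U
G(S) = S - 4/S
E(I) = -4 + 1/(4*I²) (E(I) = -4 + 1/((I + I)²) = -4 + 1/((2*I)²) = -4 + 1/(4*I²))
(E(49) + G(20)) + 1996 = ((-4 + (¼)/49²) + (20 - 4/20)) + 1996 = ((-4 + (¼)*(1/2401)) + (20 - 4*1/20)) + 1996 = ((-4 + 1/9604) + (20 - ⅕)) + 1996 = (-38415/9604 + 99/5) + 1996 = 758721/48020 + 1996 = 96606641/48020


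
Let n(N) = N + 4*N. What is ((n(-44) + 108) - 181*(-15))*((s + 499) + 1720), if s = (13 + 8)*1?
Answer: 5830720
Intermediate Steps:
n(N) = 5*N
s = 21 (s = 21*1 = 21)
((n(-44) + 108) - 181*(-15))*((s + 499) + 1720) = ((5*(-44) + 108) - 181*(-15))*((21 + 499) + 1720) = ((-220 + 108) + 2715)*(520 + 1720) = (-112 + 2715)*2240 = 2603*2240 = 5830720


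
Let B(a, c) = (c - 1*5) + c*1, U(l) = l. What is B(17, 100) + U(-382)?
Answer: -187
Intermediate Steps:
B(a, c) = -5 + 2*c (B(a, c) = (c - 5) + c = (-5 + c) + c = -5 + 2*c)
B(17, 100) + U(-382) = (-5 + 2*100) - 382 = (-5 + 200) - 382 = 195 - 382 = -187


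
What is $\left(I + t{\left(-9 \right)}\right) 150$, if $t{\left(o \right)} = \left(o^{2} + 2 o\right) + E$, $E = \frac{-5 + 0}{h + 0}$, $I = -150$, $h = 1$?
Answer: $-13800$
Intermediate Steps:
$E = -5$ ($E = \frac{-5 + 0}{1 + 0} = - \frac{5}{1} = \left(-5\right) 1 = -5$)
$t{\left(o \right)} = -5 + o^{2} + 2 o$ ($t{\left(o \right)} = \left(o^{2} + 2 o\right) - 5 = -5 + o^{2} + 2 o$)
$\left(I + t{\left(-9 \right)}\right) 150 = \left(-150 + \left(-5 + \left(-9\right)^{2} + 2 \left(-9\right)\right)\right) 150 = \left(-150 - -58\right) 150 = \left(-150 + 58\right) 150 = \left(-92\right) 150 = -13800$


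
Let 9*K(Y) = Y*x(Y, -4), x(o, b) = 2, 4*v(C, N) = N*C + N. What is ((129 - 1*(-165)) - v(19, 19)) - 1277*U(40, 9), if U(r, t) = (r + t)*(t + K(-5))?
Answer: -4440892/9 ≈ -4.9343e+5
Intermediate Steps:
v(C, N) = N/4 + C*N/4 (v(C, N) = (N*C + N)/4 = (C*N + N)/4 = (N + C*N)/4 = N/4 + C*N/4)
K(Y) = 2*Y/9 (K(Y) = (Y*2)/9 = (2*Y)/9 = 2*Y/9)
U(r, t) = (-10/9 + t)*(r + t) (U(r, t) = (r + t)*(t + (2/9)*(-5)) = (r + t)*(t - 10/9) = (r + t)*(-10/9 + t) = (-10/9 + t)*(r + t))
((129 - 1*(-165)) - v(19, 19)) - 1277*U(40, 9) = ((129 - 1*(-165)) - 19*(1 + 19)/4) - 1277*(9² - 10/9*40 - 10/9*9 + 40*9) = ((129 + 165) - 19*20/4) - 1277*(81 - 400/9 - 10 + 360) = (294 - 1*95) - 1277*3479/9 = (294 - 95) - 4442683/9 = 199 - 4442683/9 = -4440892/9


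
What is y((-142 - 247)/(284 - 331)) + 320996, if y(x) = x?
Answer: 15087201/47 ≈ 3.2100e+5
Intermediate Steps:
y((-142 - 247)/(284 - 331)) + 320996 = (-142 - 247)/(284 - 331) + 320996 = -389/(-47) + 320996 = -389*(-1/47) + 320996 = 389/47 + 320996 = 15087201/47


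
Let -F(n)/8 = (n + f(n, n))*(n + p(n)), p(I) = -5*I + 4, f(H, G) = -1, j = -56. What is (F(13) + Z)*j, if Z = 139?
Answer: -265832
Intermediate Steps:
p(I) = 4 - 5*I
F(n) = -8*(-1 + n)*(4 - 4*n) (F(n) = -8*(n - 1)*(n + (4 - 5*n)) = -8*(-1 + n)*(4 - 4*n))
(F(13) + Z)*j = ((32 - 64*13 + 32*13²) + 139)*(-56) = ((32 - 832 + 32*169) + 139)*(-56) = ((32 - 832 + 5408) + 139)*(-56) = (4608 + 139)*(-56) = 4747*(-56) = -265832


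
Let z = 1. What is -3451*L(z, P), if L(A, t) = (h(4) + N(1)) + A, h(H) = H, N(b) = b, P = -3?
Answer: -20706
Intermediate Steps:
L(A, t) = 5 + A (L(A, t) = (4 + 1) + A = 5 + A)
-3451*L(z, P) = -3451*(5 + 1) = -3451*6 = -20706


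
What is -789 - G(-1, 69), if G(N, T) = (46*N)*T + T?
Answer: 2316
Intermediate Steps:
G(N, T) = T + 46*N*T (G(N, T) = 46*N*T + T = T + 46*N*T)
-789 - G(-1, 69) = -789 - 69*(1 + 46*(-1)) = -789 - 69*(1 - 46) = -789 - 69*(-45) = -789 - 1*(-3105) = -789 + 3105 = 2316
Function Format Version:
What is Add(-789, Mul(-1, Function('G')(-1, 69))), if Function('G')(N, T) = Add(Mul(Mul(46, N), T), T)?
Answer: 2316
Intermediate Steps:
Function('G')(N, T) = Add(T, Mul(46, N, T)) (Function('G')(N, T) = Add(Mul(46, N, T), T) = Add(T, Mul(46, N, T)))
Add(-789, Mul(-1, Function('G')(-1, 69))) = Add(-789, Mul(-1, Mul(69, Add(1, Mul(46, -1))))) = Add(-789, Mul(-1, Mul(69, Add(1, -46)))) = Add(-789, Mul(-1, Mul(69, -45))) = Add(-789, Mul(-1, -3105)) = Add(-789, 3105) = 2316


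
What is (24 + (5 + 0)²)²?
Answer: 2401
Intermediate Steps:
(24 + (5 + 0)²)² = (24 + 5²)² = (24 + 25)² = 49² = 2401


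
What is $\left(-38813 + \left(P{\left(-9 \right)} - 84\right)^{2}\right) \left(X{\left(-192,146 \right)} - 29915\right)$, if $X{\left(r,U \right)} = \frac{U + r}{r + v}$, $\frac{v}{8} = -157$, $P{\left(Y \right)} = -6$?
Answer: $\frac{665195575581}{724} \approx 9.1878 \cdot 10^{8}$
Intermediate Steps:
$v = -1256$ ($v = 8 \left(-157\right) = -1256$)
$X{\left(r,U \right)} = \frac{U + r}{-1256 + r}$ ($X{\left(r,U \right)} = \frac{U + r}{r - 1256} = \frac{U + r}{-1256 + r}$)
$\left(-38813 + \left(P{\left(-9 \right)} - 84\right)^{2}\right) \left(X{\left(-192,146 \right)} - 29915\right) = \left(-38813 + \left(-6 - 84\right)^{2}\right) \left(\frac{146 - 192}{-1256 - 192} - 29915\right) = \left(-38813 + \left(-90\right)^{2}\right) \left(\frac{1}{-1448} \left(-46\right) - 29915\right) = \left(-38813 + 8100\right) \left(\left(- \frac{1}{1448}\right) \left(-46\right) - 29915\right) = - 30713 \left(\frac{23}{724} - 29915\right) = \left(-30713\right) \left(- \frac{21658437}{724}\right) = \frac{665195575581}{724}$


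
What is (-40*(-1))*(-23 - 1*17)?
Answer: -1600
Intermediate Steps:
(-40*(-1))*(-23 - 1*17) = 40*(-23 - 17) = 40*(-40) = -1600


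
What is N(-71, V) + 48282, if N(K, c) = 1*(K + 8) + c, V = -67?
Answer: 48152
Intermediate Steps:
N(K, c) = 8 + K + c (N(K, c) = 1*(8 + K) + c = (8 + K) + c = 8 + K + c)
N(-71, V) + 48282 = (8 - 71 - 67) + 48282 = -130 + 48282 = 48152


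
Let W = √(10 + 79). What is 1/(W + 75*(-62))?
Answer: -4650/21622411 - √89/21622411 ≈ -0.00021549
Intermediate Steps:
W = √89 ≈ 9.4340
1/(W + 75*(-62)) = 1/(√89 + 75*(-62)) = 1/(√89 - 4650) = 1/(-4650 + √89)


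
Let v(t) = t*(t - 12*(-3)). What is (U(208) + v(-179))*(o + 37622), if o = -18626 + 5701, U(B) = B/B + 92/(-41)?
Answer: 25917673922/41 ≈ 6.3214e+8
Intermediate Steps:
v(t) = t*(36 + t) (v(t) = t*(t + 36) = t*(36 + t))
U(B) = -51/41 (U(B) = 1 + 92*(-1/41) = 1 - 92/41 = -51/41)
o = -12925
(U(208) + v(-179))*(o + 37622) = (-51/41 - 179*(36 - 179))*(-12925 + 37622) = (-51/41 - 179*(-143))*24697 = (-51/41 + 25597)*24697 = (1049426/41)*24697 = 25917673922/41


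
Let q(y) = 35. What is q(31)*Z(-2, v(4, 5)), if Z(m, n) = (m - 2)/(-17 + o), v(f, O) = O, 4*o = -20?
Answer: 70/11 ≈ 6.3636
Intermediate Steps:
o = -5 (o = (¼)*(-20) = -5)
Z(m, n) = 1/11 - m/22 (Z(m, n) = (m - 2)/(-17 - 5) = (-2 + m)/(-22) = (-2 + m)*(-1/22) = 1/11 - m/22)
q(31)*Z(-2, v(4, 5)) = 35*(1/11 - 1/22*(-2)) = 35*(1/11 + 1/11) = 35*(2/11) = 70/11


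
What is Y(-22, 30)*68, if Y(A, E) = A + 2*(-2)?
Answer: -1768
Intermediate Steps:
Y(A, E) = -4 + A (Y(A, E) = A - 4 = -4 + A)
Y(-22, 30)*68 = (-4 - 22)*68 = -26*68 = -1768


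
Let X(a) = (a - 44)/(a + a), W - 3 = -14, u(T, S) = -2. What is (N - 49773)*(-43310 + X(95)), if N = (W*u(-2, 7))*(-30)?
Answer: 415005541617/190 ≈ 2.1842e+9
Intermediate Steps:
W = -11 (W = 3 - 14 = -11)
N = -660 (N = -11*(-2)*(-30) = 22*(-30) = -660)
X(a) = (-44 + a)/(2*a) (X(a) = (-44 + a)/((2*a)) = (-44 + a)*(1/(2*a)) = (-44 + a)/(2*a))
(N - 49773)*(-43310 + X(95)) = (-660 - 49773)*(-43310 + (½)*(-44 + 95)/95) = -50433*(-43310 + (½)*(1/95)*51) = -50433*(-43310 + 51/190) = -50433*(-8228849/190) = 415005541617/190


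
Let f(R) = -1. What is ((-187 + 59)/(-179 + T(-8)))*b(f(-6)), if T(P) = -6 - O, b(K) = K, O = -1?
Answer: -16/23 ≈ -0.69565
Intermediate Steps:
T(P) = -5 (T(P) = -6 - 1*(-1) = -6 + 1 = -5)
((-187 + 59)/(-179 + T(-8)))*b(f(-6)) = ((-187 + 59)/(-179 - 5))*(-1) = -128/(-184)*(-1) = -128*(-1/184)*(-1) = (16/23)*(-1) = -16/23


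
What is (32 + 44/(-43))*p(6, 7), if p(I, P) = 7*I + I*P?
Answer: 111888/43 ≈ 2602.0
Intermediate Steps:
(32 + 44/(-43))*p(6, 7) = (32 + 44/(-43))*(6*(7 + 7)) = (32 + 44*(-1/43))*(6*14) = (32 - 44/43)*84 = (1332/43)*84 = 111888/43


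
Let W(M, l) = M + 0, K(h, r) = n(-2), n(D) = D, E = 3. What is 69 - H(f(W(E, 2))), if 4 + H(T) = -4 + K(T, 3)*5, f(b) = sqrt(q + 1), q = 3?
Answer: 87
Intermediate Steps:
K(h, r) = -2
W(M, l) = M
f(b) = 2 (f(b) = sqrt(3 + 1) = sqrt(4) = 2)
H(T) = -18 (H(T) = -4 + (-4 - 2*5) = -4 + (-4 - 10) = -4 - 14 = -18)
69 - H(f(W(E, 2))) = 69 - 1*(-18) = 69 + 18 = 87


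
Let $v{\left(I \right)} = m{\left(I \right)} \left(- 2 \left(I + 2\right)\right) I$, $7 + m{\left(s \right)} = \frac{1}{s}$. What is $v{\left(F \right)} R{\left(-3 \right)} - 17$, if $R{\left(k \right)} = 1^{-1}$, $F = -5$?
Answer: $199$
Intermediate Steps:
$m{\left(s \right)} = -7 + \frac{1}{s}$
$R{\left(k \right)} = 1$
$v{\left(I \right)} = I \left(-7 + \frac{1}{I}\right) \left(-4 - 2 I\right)$ ($v{\left(I \right)} = \left(-7 + \frac{1}{I}\right) \left(- 2 \left(I + 2\right)\right) I = \left(-7 + \frac{1}{I}\right) \left(- 2 \left(2 + I\right)\right) I = \left(-7 + \frac{1}{I}\right) \left(-4 - 2 I\right) I = I \left(-7 + \frac{1}{I}\right) \left(-4 - 2 I\right)$)
$v{\left(F \right)} R{\left(-3 \right)} - 17 = 2 \left(-1 + 7 \left(-5\right)\right) \left(2 - 5\right) 1 - 17 = 2 \left(-1 - 35\right) \left(-3\right) 1 - 17 = 2 \left(-36\right) \left(-3\right) 1 - 17 = 216 \cdot 1 - 17 = 216 - 17 = 199$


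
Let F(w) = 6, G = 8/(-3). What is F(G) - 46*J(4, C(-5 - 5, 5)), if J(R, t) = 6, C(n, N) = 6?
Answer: -270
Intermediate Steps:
G = -8/3 (G = 8*(-⅓) = -8/3 ≈ -2.6667)
F(G) - 46*J(4, C(-5 - 5, 5)) = 6 - 46*6 = 6 - 276 = -270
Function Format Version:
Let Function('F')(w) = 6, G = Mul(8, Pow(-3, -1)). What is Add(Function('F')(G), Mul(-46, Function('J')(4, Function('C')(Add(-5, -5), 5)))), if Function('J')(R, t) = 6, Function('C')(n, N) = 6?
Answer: -270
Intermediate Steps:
G = Rational(-8, 3) (G = Mul(8, Rational(-1, 3)) = Rational(-8, 3) ≈ -2.6667)
Add(Function('F')(G), Mul(-46, Function('J')(4, Function('C')(Add(-5, -5), 5)))) = Add(6, Mul(-46, 6)) = Add(6, -276) = -270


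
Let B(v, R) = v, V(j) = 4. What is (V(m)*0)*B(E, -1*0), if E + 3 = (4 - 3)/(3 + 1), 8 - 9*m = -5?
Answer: 0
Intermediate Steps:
m = 13/9 (m = 8/9 - 1/9*(-5) = 8/9 + 5/9 = 13/9 ≈ 1.4444)
E = -11/4 (E = -3 + (4 - 3)/(3 + 1) = -3 + 1/4 = -11/4 ≈ -2.7500)
(V(m)*0)*B(E, -1*0) = (4*0)*(-11/4) = 0*(-11/4) = 0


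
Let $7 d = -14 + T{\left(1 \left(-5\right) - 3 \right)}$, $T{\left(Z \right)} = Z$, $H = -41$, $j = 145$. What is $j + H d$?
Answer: $\frac{1917}{7} \approx 273.86$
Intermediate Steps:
$d = - \frac{22}{7}$ ($d = \frac{-14 + \left(1 \left(-5\right) - 3\right)}{7} = \frac{-14 - 8}{7} = \frac{1}{7} \left(-22\right) = - \frac{22}{7} \approx -3.1429$)
$j + H d = 145 - - \frac{902}{7} = 145 + \frac{902}{7} = \frac{1917}{7}$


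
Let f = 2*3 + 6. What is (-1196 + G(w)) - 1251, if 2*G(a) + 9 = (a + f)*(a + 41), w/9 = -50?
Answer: 174239/2 ≈ 87120.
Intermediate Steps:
w = -450 (w = 9*(-50) = -450)
f = 12 (f = 6 + 6 = 12)
G(a) = -9/2 + (12 + a)*(41 + a)/2 (G(a) = -9/2 + ((a + 12)*(a + 41))/2 = -9/2 + ((12 + a)*(41 + a))/2 = -9/2 + (12 + a)*(41 + a)/2)
(-1196 + G(w)) - 1251 = (-1196 + (483/2 + (½)*(-450)² + (53/2)*(-450))) - 1251 = (-1196 + (483/2 + (½)*202500 - 11925)) - 1251 = (-1196 + (483/2 + 101250 - 11925)) - 1251 = (-1196 + 179133/2) - 1251 = 176741/2 - 1251 = 174239/2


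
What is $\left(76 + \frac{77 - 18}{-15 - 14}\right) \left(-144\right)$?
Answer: $- \frac{308880}{29} \approx -10651.0$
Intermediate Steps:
$\left(76 + \frac{77 - 18}{-15 - 14}\right) \left(-144\right) = \left(76 + \frac{59}{-29}\right) \left(-144\right) = \left(76 + 59 \left(- \frac{1}{29}\right)\right) \left(-144\right) = \left(76 - \frac{59}{29}\right) \left(-144\right) = \frac{2145}{29} \left(-144\right) = - \frac{308880}{29}$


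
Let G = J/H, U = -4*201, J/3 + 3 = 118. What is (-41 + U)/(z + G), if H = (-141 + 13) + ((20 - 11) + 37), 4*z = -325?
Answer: 27716/2803 ≈ 9.8880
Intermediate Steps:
z = -325/4 (z = (1/4)*(-325) = -325/4 ≈ -81.250)
J = 345 (J = -9 + 3*118 = -9 + 354 = 345)
U = -804
H = -82 (H = -128 + (9 + 37) = -128 + 46 = -82)
G = -345/82 (G = 345/(-82) = 345*(-1/82) = -345/82 ≈ -4.2073)
(-41 + U)/(z + G) = (-41 - 804)/(-325/4 - 345/82) = -845/(-14015/164) = -845*(-164/14015) = 27716/2803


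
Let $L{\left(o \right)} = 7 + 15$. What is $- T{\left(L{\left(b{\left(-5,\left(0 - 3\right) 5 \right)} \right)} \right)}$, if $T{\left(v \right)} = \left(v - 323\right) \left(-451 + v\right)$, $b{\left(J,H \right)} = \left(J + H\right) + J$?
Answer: $-129129$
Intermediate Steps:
$b{\left(J,H \right)} = H + 2 J$ ($b{\left(J,H \right)} = \left(H + J\right) + J = H + 2 J$)
$L{\left(o \right)} = 22$
$T{\left(v \right)} = \left(-451 + v\right) \left(-323 + v\right)$ ($T{\left(v \right)} = \left(-323 + v\right) \left(-451 + v\right) = \left(-451 + v\right) \left(-323 + v\right)$)
$- T{\left(L{\left(b{\left(-5,\left(0 - 3\right) 5 \right)} \right)} \right)} = - (145673 + 22^{2} - 17028) = - (145673 + 484 - 17028) = \left(-1\right) 129129 = -129129$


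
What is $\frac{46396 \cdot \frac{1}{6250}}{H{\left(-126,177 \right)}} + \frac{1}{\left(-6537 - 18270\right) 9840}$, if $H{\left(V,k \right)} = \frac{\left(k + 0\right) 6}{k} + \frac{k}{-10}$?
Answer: $- \frac{251673433369}{396663930000} \approx -0.63447$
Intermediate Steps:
$H{\left(V,k \right)} = 6 - \frac{k}{10}$ ($H{\left(V,k \right)} = \frac{k 6}{k} + k \left(- \frac{1}{10}\right) = \frac{6 k}{k} - \frac{k}{10} = 6 - \frac{k}{10}$)
$\frac{46396 \cdot \frac{1}{6250}}{H{\left(-126,177 \right)}} + \frac{1}{\left(-6537 - 18270\right) 9840} = \frac{46396 \cdot \frac{1}{6250}}{6 - \frac{177}{10}} + \frac{1}{\left(-6537 - 18270\right) 9840} = \frac{46396 \cdot \frac{1}{6250}}{6 - \frac{177}{10}} + \frac{1}{-24807} \cdot \frac{1}{9840} = \frac{23198}{3125 \left(- \frac{117}{10}\right)} - \frac{1}{244100880} = \frac{23198}{3125} \left(- \frac{10}{117}\right) - \frac{1}{244100880} = - \frac{46396}{73125} - \frac{1}{244100880} = - \frac{251673433369}{396663930000}$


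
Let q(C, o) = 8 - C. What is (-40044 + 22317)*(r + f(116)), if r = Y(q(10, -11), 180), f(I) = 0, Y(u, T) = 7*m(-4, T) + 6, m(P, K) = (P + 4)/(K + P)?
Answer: -106362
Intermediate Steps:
m(P, K) = (4 + P)/(K + P)
Y(u, T) = 6 (Y(u, T) = 7*((4 - 4)/(T - 4)) + 6 = 7*(0/(-4 + T)) + 6 = 7*0 + 6 = 0 + 6 = 6)
r = 6
(-40044 + 22317)*(r + f(116)) = (-40044 + 22317)*(6 + 0) = -17727*6 = -106362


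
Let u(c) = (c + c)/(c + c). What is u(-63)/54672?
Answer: 1/54672 ≈ 1.8291e-5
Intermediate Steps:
u(c) = 1 (u(c) = (2*c)/((2*c)) = (2*c)*(1/(2*c)) = 1)
u(-63)/54672 = 1/54672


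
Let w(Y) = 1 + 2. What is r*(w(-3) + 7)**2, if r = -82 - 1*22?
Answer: -10400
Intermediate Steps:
w(Y) = 3
r = -104 (r = -82 - 22 = -104)
r*(w(-3) + 7)**2 = -104*(3 + 7)**2 = -104*10**2 = -104*100 = -10400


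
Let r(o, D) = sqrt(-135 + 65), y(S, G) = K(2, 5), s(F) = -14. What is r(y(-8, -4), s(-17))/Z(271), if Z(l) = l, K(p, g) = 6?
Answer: I*sqrt(70)/271 ≈ 0.030873*I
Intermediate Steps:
y(S, G) = 6
r(o, D) = I*sqrt(70) (r(o, D) = sqrt(-70) = I*sqrt(70))
r(y(-8, -4), s(-17))/Z(271) = (I*sqrt(70))/271 = (I*sqrt(70))*(1/271) = I*sqrt(70)/271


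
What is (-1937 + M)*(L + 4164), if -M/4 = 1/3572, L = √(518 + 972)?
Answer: -7202645688/893 - 1729742*√1490/893 ≈ -8.1404e+6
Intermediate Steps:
L = √1490 ≈ 38.601
M = -1/893 (M = -4/3572 = -4*1/3572 = -1/893 ≈ -0.0011198)
(-1937 + M)*(L + 4164) = (-1937 - 1/893)*(√1490 + 4164) = -1729742*(4164 + √1490)/893 = -7202645688/893 - 1729742*√1490/893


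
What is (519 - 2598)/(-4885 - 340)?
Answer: 189/475 ≈ 0.39789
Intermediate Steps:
(519 - 2598)/(-4885 - 340) = -2079/(-5225) = -2079*(-1/5225) = 189/475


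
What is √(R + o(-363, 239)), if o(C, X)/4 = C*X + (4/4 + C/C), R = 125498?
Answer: I*√221522 ≈ 470.66*I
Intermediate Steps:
o(C, X) = 8 + 4*C*X (o(C, X) = 4*(C*X + (4/4 + C/C)) = 4*(C*X + (4*(¼) + 1)) = 4*(C*X + (1 + 1)) = 4*(C*X + 2) = 4*(2 + C*X) = 8 + 4*C*X)
√(R + o(-363, 239)) = √(125498 + (8 + 4*(-363)*239)) = √(125498 + (8 - 347028)) = √(125498 - 347020) = √(-221522) = I*√221522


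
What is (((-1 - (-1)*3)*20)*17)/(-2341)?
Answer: -680/2341 ≈ -0.29047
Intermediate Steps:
(((-1 - (-1)*3)*20)*17)/(-2341) = (((-1 - 1*(-3))*20)*17)*(-1/2341) = (((-1 + 3)*20)*17)*(-1/2341) = ((2*20)*17)*(-1/2341) = (40*17)*(-1/2341) = 680*(-1/2341) = -680/2341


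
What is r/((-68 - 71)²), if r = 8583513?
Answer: 8583513/19321 ≈ 444.26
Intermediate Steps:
r/((-68 - 71)²) = 8583513/((-68 - 71)²) = 8583513/((-139)²) = 8583513/19321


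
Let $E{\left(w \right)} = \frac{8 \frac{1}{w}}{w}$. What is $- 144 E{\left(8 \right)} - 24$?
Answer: $-42$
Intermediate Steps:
$E{\left(w \right)} = \frac{8}{w^{2}}$
$- 144 E{\left(8 \right)} - 24 = - 144 \cdot \frac{8}{64} - 24 = - 144 \cdot 8 \cdot \frac{1}{64} - 24 = \left(-144\right) \frac{1}{8} - 24 = -18 - 24 = -42$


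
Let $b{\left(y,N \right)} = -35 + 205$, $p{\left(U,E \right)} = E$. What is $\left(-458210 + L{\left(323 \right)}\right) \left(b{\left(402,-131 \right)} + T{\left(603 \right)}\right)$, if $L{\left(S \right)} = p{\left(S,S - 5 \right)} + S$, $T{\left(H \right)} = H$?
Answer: $-353700837$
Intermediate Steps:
$b{\left(y,N \right)} = 170$
$L{\left(S \right)} = -5 + 2 S$ ($L{\left(S \right)} = \left(S - 5\right) + S = \left(-5 + S\right) + S = -5 + 2 S$)
$\left(-458210 + L{\left(323 \right)}\right) \left(b{\left(402,-131 \right)} + T{\left(603 \right)}\right) = \left(-458210 + \left(-5 + 2 \cdot 323\right)\right) \left(170 + 603\right) = \left(-458210 + \left(-5 + 646\right)\right) 773 = \left(-458210 + 641\right) 773 = \left(-457569\right) 773 = -353700837$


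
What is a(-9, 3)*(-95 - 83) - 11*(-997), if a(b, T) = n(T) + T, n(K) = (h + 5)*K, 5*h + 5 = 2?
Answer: 40417/5 ≈ 8083.4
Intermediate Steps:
h = -⅗ (h = -1 + (⅕)*2 = -1 + ⅖ = -⅗ ≈ -0.60000)
n(K) = 22*K/5 (n(K) = (-⅗ + 5)*K = 22*K/5)
a(b, T) = 27*T/5 (a(b, T) = 22*T/5 + T = 27*T/5)
a(-9, 3)*(-95 - 83) - 11*(-997) = ((27/5)*3)*(-95 - 83) - 11*(-997) = (81/5)*(-178) + 10967 = -14418/5 + 10967 = 40417/5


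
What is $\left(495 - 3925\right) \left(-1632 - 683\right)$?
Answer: $7940450$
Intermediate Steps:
$\left(495 - 3925\right) \left(-1632 - 683\right) = \left(-3430\right) \left(-2315\right) = 7940450$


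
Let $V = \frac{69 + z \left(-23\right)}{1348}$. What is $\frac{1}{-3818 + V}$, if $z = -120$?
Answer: $- \frac{1348}{5143835} \approx -0.00026206$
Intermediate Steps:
$V = \frac{2829}{1348}$ ($V = \frac{69 - -2760}{1348} = \left(69 + 2760\right) \frac{1}{1348} = 2829 \cdot \frac{1}{1348} = \frac{2829}{1348} \approx 2.0987$)
$\frac{1}{-3818 + V} = \frac{1}{-3818 + \frac{2829}{1348}} = \frac{1}{- \frac{5143835}{1348}} = - \frac{1348}{5143835}$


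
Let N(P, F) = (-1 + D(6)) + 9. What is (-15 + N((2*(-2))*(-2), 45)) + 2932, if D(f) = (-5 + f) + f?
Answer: 2932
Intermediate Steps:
D(f) = -5 + 2*f
N(P, F) = 15 (N(P, F) = (-1 + (-5 + 2*6)) + 9 = (-1 + (-5 + 12)) + 9 = (-1 + 7) + 9 = 6 + 9 = 15)
(-15 + N((2*(-2))*(-2), 45)) + 2932 = (-15 + 15) + 2932 = 0 + 2932 = 2932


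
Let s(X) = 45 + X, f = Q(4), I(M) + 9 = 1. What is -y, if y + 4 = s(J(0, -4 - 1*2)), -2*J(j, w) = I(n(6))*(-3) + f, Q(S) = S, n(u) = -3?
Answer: -27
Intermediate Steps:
I(M) = -8 (I(M) = -9 + 1 = -8)
f = 4
J(j, w) = -14 (J(j, w) = -(-8*(-3) + 4)/2 = -(24 + 4)/2 = -½*28 = -14)
y = 27 (y = -4 + (45 - 14) = -4 + 31 = 27)
-y = -1*27 = -27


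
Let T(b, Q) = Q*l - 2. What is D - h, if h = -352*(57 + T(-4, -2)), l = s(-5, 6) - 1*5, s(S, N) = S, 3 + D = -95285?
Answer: -68888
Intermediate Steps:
D = -95288 (D = -3 - 95285 = -95288)
l = -10 (l = -5 - 1*5 = -5 - 5 = -10)
T(b, Q) = -2 - 10*Q (T(b, Q) = Q*(-10) - 2 = -10*Q - 2 = -2 - 10*Q)
h = -26400 (h = -352*(57 + (-2 - 10*(-2))) = -352*(57 + (-2 + 20)) = -352*(57 + 18) = -352*75 = -26400)
D - h = -95288 - 1*(-26400) = -95288 + 26400 = -68888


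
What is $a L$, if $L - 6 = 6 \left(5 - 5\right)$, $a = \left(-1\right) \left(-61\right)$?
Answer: $366$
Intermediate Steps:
$a = 61$
$L = 6$ ($L = 6 + 6 \left(5 - 5\right) = 6 + 6 \cdot 0 = 6 + 0 = 6$)
$a L = 61 \cdot 6 = 366$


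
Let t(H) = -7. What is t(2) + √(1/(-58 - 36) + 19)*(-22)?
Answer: -7 - 11*√167790/47 ≈ -102.87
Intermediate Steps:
t(2) + √(1/(-58 - 36) + 19)*(-22) = -7 + √(1/(-58 - 36) + 19)*(-22) = -7 + √(1/(-94) + 19)*(-22) = -7 + √(-1/94 + 19)*(-22) = -7 + √(1785/94)*(-22) = -7 + (√167790/94)*(-22) = -7 - 11*√167790/47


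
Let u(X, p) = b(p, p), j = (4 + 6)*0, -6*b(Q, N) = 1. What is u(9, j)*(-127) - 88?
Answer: -401/6 ≈ -66.833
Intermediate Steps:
b(Q, N) = -⅙ (b(Q, N) = -⅙*1 = -⅙)
j = 0 (j = 10*0 = 0)
u(X, p) = -⅙
u(9, j)*(-127) - 88 = -⅙*(-127) - 88 = 127/6 - 88 = -401/6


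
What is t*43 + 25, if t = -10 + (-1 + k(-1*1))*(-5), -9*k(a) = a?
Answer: -1925/9 ≈ -213.89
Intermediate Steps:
k(a) = -a/9
t = -50/9 (t = -10 + (-1 - (-1)/9)*(-5) = -10 + (-1 - ⅑*(-1))*(-5) = -10 + (-1 + ⅑)*(-5) = -10 - 8/9*(-5) = -10 + 40/9 = -50/9 ≈ -5.5556)
t*43 + 25 = -50/9*43 + 25 = -2150/9 + 25 = -1925/9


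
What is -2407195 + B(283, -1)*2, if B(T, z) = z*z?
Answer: -2407193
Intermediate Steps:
B(T, z) = z²
-2407195 + B(283, -1)*2 = -2407195 + (-1)²*2 = -2407195 + 1*2 = -2407195 + 2 = -2407193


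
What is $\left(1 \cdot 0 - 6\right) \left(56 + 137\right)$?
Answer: $-1158$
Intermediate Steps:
$\left(1 \cdot 0 - 6\right) \left(56 + 137\right) = \left(0 - 6\right) 193 = \left(-6\right) 193 = -1158$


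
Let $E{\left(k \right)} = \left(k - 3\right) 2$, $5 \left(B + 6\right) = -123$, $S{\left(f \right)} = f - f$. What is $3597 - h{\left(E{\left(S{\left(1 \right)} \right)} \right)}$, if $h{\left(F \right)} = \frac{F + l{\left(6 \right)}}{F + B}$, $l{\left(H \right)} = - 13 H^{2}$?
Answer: $\frac{218627}{61} \approx 3584.1$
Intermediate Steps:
$S{\left(f \right)} = 0$
$B = - \frac{153}{5}$ ($B = -6 + \frac{1}{5} \left(-123\right) = -6 - \frac{123}{5} = - \frac{153}{5} \approx -30.6$)
$E{\left(k \right)} = -6 + 2 k$ ($E{\left(k \right)} = \left(k - 3\right) 2 = \left(-3 + k\right) 2 = -6 + 2 k$)
$h{\left(F \right)} = \frac{-468 + F}{- \frac{153}{5} + F}$ ($h{\left(F \right)} = \frac{F - 13 \cdot 6^{2}}{F - \frac{153}{5}} = \frac{F - 468}{- \frac{153}{5} + F} = \frac{-468 + F}{- \frac{153}{5} + F}$)
$3597 - h{\left(E{\left(S{\left(1 \right)} \right)} \right)} = 3597 - \frac{5 \left(-468 + \left(-6 + 2 \cdot 0\right)\right)}{-153 + 5 \left(-6 + 2 \cdot 0\right)} = 3597 - \frac{5 \left(-468 + \left(-6 + 0\right)\right)}{-153 + 5 \left(-6 + 0\right)} = 3597 - \frac{5 \left(-468 - 6\right)}{-153 + 5 \left(-6\right)} = 3597 - 5 \frac{1}{-153 - 30} \left(-474\right) = 3597 - 5 \frac{1}{-183} \left(-474\right) = 3597 - 5 \left(- \frac{1}{183}\right) \left(-474\right) = 3597 - \frac{790}{61} = \frac{218627}{61}$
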